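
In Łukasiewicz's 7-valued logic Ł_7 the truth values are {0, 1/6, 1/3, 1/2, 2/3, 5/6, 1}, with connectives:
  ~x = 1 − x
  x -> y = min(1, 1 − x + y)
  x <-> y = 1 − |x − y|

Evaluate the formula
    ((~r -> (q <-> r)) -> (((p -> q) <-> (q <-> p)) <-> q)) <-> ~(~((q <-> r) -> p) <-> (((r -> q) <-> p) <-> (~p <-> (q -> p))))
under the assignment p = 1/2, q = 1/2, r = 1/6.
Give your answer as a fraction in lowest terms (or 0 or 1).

5/6

~r = ~1/6 = 5/6
q <-> r = 1/2 <-> 1/6 = 2/3
~r -> (q <-> r) = 5/6 -> 2/3 = 5/6
p -> q = 1/2 -> 1/2 = 1
q <-> p = 1/2 <-> 1/2 = 1
(p -> q) <-> (q <-> p) = 1 <-> 1 = 1
((p -> q) <-> (q <-> p)) <-> q = 1 <-> 1/2 = 1/2
(~r -> (q <-> r)) -> (((p -> q) <-> (q <-> p)) <-> q) = 5/6 -> 1/2 = 2/3
q <-> r = 1/2 <-> 1/6 = 2/3
(q <-> r) -> p = 2/3 -> 1/2 = 5/6
~((q <-> r) -> p) = ~5/6 = 1/6
r -> q = 1/6 -> 1/2 = 1
(r -> q) <-> p = 1 <-> 1/2 = 1/2
~p = ~1/2 = 1/2
q -> p = 1/2 -> 1/2 = 1
~p <-> (q -> p) = 1/2 <-> 1 = 1/2
((r -> q) <-> p) <-> (~p <-> (q -> p)) = 1/2 <-> 1/2 = 1
~((q <-> r) -> p) <-> (((r -> q) <-> p) <-> (~p <-> (q -> p))) = 1/6 <-> 1 = 1/6
~(~((q <-> r) -> p) <-> (((r -> q) <-> p) <-> (~p <-> (q -> p)))) = ~1/6 = 5/6
((~r -> (q <-> r)) -> (((p -> q) <-> (q <-> p)) <-> q)) <-> ~(~((q <-> r) -> p) <-> (((r -> q) <-> p) <-> (~p <-> (q -> p)))) = 2/3 <-> 5/6 = 5/6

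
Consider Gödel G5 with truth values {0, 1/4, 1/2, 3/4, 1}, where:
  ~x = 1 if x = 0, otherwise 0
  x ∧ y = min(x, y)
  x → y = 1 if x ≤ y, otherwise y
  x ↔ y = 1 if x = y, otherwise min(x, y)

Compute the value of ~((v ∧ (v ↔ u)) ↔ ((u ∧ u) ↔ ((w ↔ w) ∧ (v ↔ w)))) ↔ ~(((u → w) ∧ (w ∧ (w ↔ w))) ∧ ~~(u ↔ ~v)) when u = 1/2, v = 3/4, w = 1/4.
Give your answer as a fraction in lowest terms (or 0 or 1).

v ↔ u = 3/4 ↔ 1/2 = 1/2
v ∧ (v ↔ u) = 3/4 ∧ 1/2 = 1/2
u ∧ u = 1/2 ∧ 1/2 = 1/2
w ↔ w = 1/4 ↔ 1/4 = 1
v ↔ w = 3/4 ↔ 1/4 = 1/4
(w ↔ w) ∧ (v ↔ w) = 1 ∧ 1/4 = 1/4
(u ∧ u) ↔ ((w ↔ w) ∧ (v ↔ w)) = 1/2 ↔ 1/4 = 1/4
(v ∧ (v ↔ u)) ↔ ((u ∧ u) ↔ ((w ↔ w) ∧ (v ↔ w))) = 1/2 ↔ 1/4 = 1/4
~((v ∧ (v ↔ u)) ↔ ((u ∧ u) ↔ ((w ↔ w) ∧ (v ↔ w)))) = ~1/4 = 0
u → w = 1/2 → 1/4 = 1/4
w ↔ w = 1/4 ↔ 1/4 = 1
w ∧ (w ↔ w) = 1/4 ∧ 1 = 1/4
(u → w) ∧ (w ∧ (w ↔ w)) = 1/4 ∧ 1/4 = 1/4
~v = ~3/4 = 0
u ↔ ~v = 1/2 ↔ 0 = 0
~(u ↔ ~v) = ~0 = 1
~~(u ↔ ~v) = ~1 = 0
((u → w) ∧ (w ∧ (w ↔ w))) ∧ ~~(u ↔ ~v) = 1/4 ∧ 0 = 0
~(((u → w) ∧ (w ∧ (w ↔ w))) ∧ ~~(u ↔ ~v)) = ~0 = 1
~((v ∧ (v ↔ u)) ↔ ((u ∧ u) ↔ ((w ↔ w) ∧ (v ↔ w)))) ↔ ~(((u → w) ∧ (w ∧ (w ↔ w))) ∧ ~~(u ↔ ~v)) = 0 ↔ 1 = 0

0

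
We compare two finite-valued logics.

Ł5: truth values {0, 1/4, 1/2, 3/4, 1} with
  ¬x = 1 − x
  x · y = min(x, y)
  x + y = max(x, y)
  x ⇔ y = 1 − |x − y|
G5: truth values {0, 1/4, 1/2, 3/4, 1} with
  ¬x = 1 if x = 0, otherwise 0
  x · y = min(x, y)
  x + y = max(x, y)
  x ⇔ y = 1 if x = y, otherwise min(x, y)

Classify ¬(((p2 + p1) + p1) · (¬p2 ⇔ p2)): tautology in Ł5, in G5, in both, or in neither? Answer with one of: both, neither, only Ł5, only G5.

In Ł5: at p1 = 0, p2 = 1/4 the value is 3/4 — not a tautology.
In G5: every assignment gives 1 — tautology.

only G5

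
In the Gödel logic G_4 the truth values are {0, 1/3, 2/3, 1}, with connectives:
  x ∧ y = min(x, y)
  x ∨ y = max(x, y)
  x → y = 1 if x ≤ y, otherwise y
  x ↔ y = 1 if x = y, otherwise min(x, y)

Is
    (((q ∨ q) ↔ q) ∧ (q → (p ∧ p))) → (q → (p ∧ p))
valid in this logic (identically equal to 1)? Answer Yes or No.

Yes

p = 0, q = 0 ↦ 1
p = 0, q = 1/3 ↦ 1
p = 0, q = 2/3 ↦ 1
p = 0, q = 1 ↦ 1
p = 1/3, q = 0 ↦ 1
p = 1/3, q = 1/3 ↦ 1
p = 1/3, q = 2/3 ↦ 1
p = 1/3, q = 1 ↦ 1
p = 2/3, q = 0 ↦ 1
p = 2/3, q = 1/3 ↦ 1
p = 2/3, q = 2/3 ↦ 1
p = 2/3, q = 1 ↦ 1
p = 1, q = 0 ↦ 1
p = 1, q = 1/3 ↦ 1
p = 1, q = 2/3 ↦ 1
p = 1, q = 1 ↦ 1
Every assignment gives a value ≥ 1.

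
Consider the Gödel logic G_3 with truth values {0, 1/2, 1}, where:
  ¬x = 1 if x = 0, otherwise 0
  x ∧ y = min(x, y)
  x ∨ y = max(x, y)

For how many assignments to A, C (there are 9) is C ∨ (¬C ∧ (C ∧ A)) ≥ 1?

3

A = 0, C = 0 ↦ 0  <
A = 0, C = 1/2 ↦ 1/2  <
A = 0, C = 1 ↦ 1  ≥
A = 1/2, C = 0 ↦ 0  <
A = 1/2, C = 1/2 ↦ 1/2  <
A = 1/2, C = 1 ↦ 1  ≥
A = 1, C = 0 ↦ 0  <
A = 1, C = 1/2 ↦ 1/2  <
A = 1, C = 1 ↦ 1  ≥
So 3 of the 9 assignments meet the threshold.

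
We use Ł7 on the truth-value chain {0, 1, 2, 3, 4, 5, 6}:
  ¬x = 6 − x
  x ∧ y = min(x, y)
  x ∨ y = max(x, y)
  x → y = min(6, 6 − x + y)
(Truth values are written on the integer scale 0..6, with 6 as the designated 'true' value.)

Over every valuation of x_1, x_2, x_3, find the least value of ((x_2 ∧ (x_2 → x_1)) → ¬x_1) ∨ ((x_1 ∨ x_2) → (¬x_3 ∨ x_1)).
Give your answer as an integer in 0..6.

Take x_1 = 4, x_2 = 6, x_3 = 2:
x_2 → x_1 = 6 → 4 = 4
x_2 ∧ (x_2 → x_1) = 6 ∧ 4 = 4
¬x_1 = ¬4 = 2
(x_2 ∧ (x_2 → x_1)) → ¬x_1 = 4 → 2 = 4
x_1 ∨ x_2 = 4 ∨ 6 = 6
¬x_3 = ¬2 = 4
¬x_3 ∨ x_1 = 4 ∨ 4 = 4
(x_1 ∨ x_2) → (¬x_3 ∨ x_1) = 6 → 4 = 4
((x_2 ∧ (x_2 → x_1)) → ¬x_1) ∨ ((x_1 ∨ x_2) → (¬x_3 ∨ x_1)) = 4 ∨ 4 = 4
No assignment yields a value below 4, so this is the minimum.

4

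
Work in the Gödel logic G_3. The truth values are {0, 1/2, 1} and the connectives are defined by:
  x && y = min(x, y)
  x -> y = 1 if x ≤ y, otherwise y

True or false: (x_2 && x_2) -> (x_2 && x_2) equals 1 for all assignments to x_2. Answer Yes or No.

x_2 = 0 ↦ 1
x_2 = 1/2 ↦ 1
x_2 = 1 ↦ 1
Every assignment gives a value ≥ 1.

Yes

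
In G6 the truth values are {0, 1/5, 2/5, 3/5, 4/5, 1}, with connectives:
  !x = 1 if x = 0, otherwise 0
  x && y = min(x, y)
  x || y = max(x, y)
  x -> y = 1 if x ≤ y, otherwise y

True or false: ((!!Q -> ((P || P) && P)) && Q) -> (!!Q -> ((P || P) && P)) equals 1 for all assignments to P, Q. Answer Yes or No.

At P = 4/5, Q = 3/5, for instance:
!Q = !3/5 = 0
!!Q = !0 = 1
P || P = 4/5 || 4/5 = 4/5
(P || P) && P = 4/5 && 4/5 = 4/5
!!Q -> ((P || P) && P) = 1 -> 4/5 = 4/5
(!!Q -> ((P || P) && P)) && Q = 4/5 && 3/5 = 3/5
((!!Q -> ((P || P) && P)) && Q) -> (!!Q -> ((P || P) && P)) = 3/5 -> 4/5 = 1
and checking the remaining 35 assignments likewise gives ≥ 1 in every case.

Yes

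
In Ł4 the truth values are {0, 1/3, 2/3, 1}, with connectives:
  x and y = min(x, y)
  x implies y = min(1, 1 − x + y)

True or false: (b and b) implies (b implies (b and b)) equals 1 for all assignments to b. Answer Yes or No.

Yes

b = 0 ↦ 1
b = 1/3 ↦ 1
b = 2/3 ↦ 1
b = 1 ↦ 1
Every assignment gives a value ≥ 1.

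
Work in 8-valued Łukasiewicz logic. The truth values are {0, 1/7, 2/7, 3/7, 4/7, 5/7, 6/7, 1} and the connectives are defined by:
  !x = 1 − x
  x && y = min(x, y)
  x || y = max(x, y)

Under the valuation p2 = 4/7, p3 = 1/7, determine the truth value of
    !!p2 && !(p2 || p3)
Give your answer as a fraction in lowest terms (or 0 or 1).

!p2 = !4/7 = 3/7
!!p2 = !3/7 = 4/7
p2 || p3 = 4/7 || 1/7 = 4/7
!(p2 || p3) = !4/7 = 3/7
!!p2 && !(p2 || p3) = 4/7 && 3/7 = 3/7

3/7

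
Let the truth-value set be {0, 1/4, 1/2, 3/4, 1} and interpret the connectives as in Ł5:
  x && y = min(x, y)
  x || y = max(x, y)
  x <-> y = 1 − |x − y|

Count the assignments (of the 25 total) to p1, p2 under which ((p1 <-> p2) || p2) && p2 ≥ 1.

5

value 1: 5 assignments (counts)
value 3/4: 5 assignments
value 1/2: 5 assignments
value 1/4: 5 assignments
value 0: 5 assignments
So 5 of the 25 assignments meet the threshold.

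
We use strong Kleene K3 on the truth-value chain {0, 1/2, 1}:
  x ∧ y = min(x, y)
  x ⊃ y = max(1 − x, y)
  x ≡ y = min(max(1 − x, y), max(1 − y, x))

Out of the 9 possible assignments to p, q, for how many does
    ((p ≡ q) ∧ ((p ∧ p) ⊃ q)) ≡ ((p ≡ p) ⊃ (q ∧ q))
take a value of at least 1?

p = 0, q = 0 ↦ 0  <
p = 0, q = 1/2 ↦ 1/2  <
p = 0, q = 1 ↦ 0  <
p = 1/2, q = 0 ↦ 1/2  <
p = 1/2, q = 1/2 ↦ 1/2  <
p = 1/2, q = 1 ↦ 1/2  <
p = 1, q = 0 ↦ 1  ≥
p = 1, q = 1/2 ↦ 1/2  <
p = 1, q = 1 ↦ 1  ≥
So 2 of the 9 assignments meet the threshold.

2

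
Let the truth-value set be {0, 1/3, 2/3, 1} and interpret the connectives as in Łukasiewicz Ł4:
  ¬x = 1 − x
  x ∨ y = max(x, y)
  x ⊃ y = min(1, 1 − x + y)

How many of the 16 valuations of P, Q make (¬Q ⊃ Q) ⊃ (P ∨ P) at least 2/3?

P = 0, Q = 0 ↦ 1  ≥
P = 0, Q = 1/3 ↦ 1/3  <
P = 0, Q = 2/3 ↦ 0  <
P = 0, Q = 1 ↦ 0  <
P = 1/3, Q = 0 ↦ 1  ≥
P = 1/3, Q = 1/3 ↦ 2/3  ≥
P = 1/3, Q = 2/3 ↦ 1/3  <
P = 1/3, Q = 1 ↦ 1/3  <
P = 2/3, Q = 0 ↦ 1  ≥
P = 2/3, Q = 1/3 ↦ 1  ≥
P = 2/3, Q = 2/3 ↦ 2/3  ≥
P = 2/3, Q = 1 ↦ 2/3  ≥
P = 1, Q = 0 ↦ 1  ≥
P = 1, Q = 1/3 ↦ 1  ≥
P = 1, Q = 2/3 ↦ 1  ≥
P = 1, Q = 1 ↦ 1  ≥
So 11 of the 16 assignments meet the threshold.

11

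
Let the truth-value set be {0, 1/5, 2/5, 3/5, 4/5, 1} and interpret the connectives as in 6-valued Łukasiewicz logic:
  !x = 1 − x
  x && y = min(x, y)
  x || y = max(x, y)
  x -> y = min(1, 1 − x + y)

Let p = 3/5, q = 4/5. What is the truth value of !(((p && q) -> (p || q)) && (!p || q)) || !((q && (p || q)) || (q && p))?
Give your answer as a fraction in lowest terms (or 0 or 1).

p && q = 3/5 && 4/5 = 3/5
p || q = 3/5 || 4/5 = 4/5
(p && q) -> (p || q) = 3/5 -> 4/5 = 1
!p = !3/5 = 2/5
!p || q = 2/5 || 4/5 = 4/5
((p && q) -> (p || q)) && (!p || q) = 1 && 4/5 = 4/5
!(((p && q) -> (p || q)) && (!p || q)) = !4/5 = 1/5
p || q = 3/5 || 4/5 = 4/5
q && (p || q) = 4/5 && 4/5 = 4/5
q && p = 4/5 && 3/5 = 3/5
(q && (p || q)) || (q && p) = 4/5 || 3/5 = 4/5
!((q && (p || q)) || (q && p)) = !4/5 = 1/5
!(((p && q) -> (p || q)) && (!p || q)) || !((q && (p || q)) || (q && p)) = 1/5 || 1/5 = 1/5

1/5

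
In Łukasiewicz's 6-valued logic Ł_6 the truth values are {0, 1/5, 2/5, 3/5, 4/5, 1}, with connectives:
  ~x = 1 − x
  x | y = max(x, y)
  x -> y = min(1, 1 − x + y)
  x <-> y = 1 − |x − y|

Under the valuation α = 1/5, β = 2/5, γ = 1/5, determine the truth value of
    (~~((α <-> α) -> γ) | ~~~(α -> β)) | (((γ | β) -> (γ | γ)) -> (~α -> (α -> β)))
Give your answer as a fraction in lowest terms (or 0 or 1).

α <-> α = 1/5 <-> 1/5 = 1
(α <-> α) -> γ = 1 -> 1/5 = 1/5
~((α <-> α) -> γ) = ~1/5 = 4/5
~~((α <-> α) -> γ) = ~4/5 = 1/5
α -> β = 1/5 -> 2/5 = 1
~(α -> β) = ~1 = 0
~~(α -> β) = ~0 = 1
~~~(α -> β) = ~1 = 0
~~((α <-> α) -> γ) | ~~~(α -> β) = 1/5 | 0 = 1/5
γ | β = 1/5 | 2/5 = 2/5
γ | γ = 1/5 | 1/5 = 1/5
(γ | β) -> (γ | γ) = 2/5 -> 1/5 = 4/5
~α = ~1/5 = 4/5
α -> β = 1/5 -> 2/5 = 1
~α -> (α -> β) = 4/5 -> 1 = 1
((γ | β) -> (γ | γ)) -> (~α -> (α -> β)) = 4/5 -> 1 = 1
(~~((α <-> α) -> γ) | ~~~(α -> β)) | (((γ | β) -> (γ | γ)) -> (~α -> (α -> β))) = 1/5 | 1 = 1

1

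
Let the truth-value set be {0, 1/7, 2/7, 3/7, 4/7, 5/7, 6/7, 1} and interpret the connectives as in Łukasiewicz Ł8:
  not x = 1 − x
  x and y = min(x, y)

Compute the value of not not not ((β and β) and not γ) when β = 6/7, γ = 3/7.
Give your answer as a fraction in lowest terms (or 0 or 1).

β and β = 6/7 and 6/7 = 6/7
not γ = not 3/7 = 4/7
(β and β) and not γ = 6/7 and 4/7 = 4/7
not ((β and β) and not γ) = not 4/7 = 3/7
not not ((β and β) and not γ) = not 3/7 = 4/7
not not not ((β and β) and not γ) = not 4/7 = 3/7

3/7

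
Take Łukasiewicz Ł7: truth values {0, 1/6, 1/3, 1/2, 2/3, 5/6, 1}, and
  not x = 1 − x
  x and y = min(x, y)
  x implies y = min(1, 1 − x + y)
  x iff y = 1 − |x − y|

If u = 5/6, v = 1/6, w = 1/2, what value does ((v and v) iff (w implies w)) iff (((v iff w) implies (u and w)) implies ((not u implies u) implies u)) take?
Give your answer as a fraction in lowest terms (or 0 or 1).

1/6

v and v = 1/6 and 1/6 = 1/6
w implies w = 1/2 implies 1/2 = 1
(v and v) iff (w implies w) = 1/6 iff 1 = 1/6
v iff w = 1/6 iff 1/2 = 2/3
u and w = 5/6 and 1/2 = 1/2
(v iff w) implies (u and w) = 2/3 implies 1/2 = 5/6
not u = not 5/6 = 1/6
not u implies u = 1/6 implies 5/6 = 1
(not u implies u) implies u = 1 implies 5/6 = 5/6
((v iff w) implies (u and w)) implies ((not u implies u) implies u) = 5/6 implies 5/6 = 1
((v and v) iff (w implies w)) iff (((v iff w) implies (u and w)) implies ((not u implies u) implies u)) = 1/6 iff 1 = 1/6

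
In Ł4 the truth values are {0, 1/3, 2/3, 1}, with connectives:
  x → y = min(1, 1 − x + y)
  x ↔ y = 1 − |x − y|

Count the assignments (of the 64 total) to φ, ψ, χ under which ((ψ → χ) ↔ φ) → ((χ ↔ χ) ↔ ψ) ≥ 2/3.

52

value 1: 39 assignments (counts)
value 2/3: 13 assignments (counts)
value 1/3: 8 assignments
value 0: 4 assignments
So 52 of the 64 assignments meet the threshold.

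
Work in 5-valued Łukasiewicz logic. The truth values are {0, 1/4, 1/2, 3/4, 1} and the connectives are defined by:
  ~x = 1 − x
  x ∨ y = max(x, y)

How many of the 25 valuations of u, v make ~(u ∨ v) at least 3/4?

value 1: 1 assignment (counts)
value 3/4: 3 assignments (counts)
value 1/2: 5 assignments
value 1/4: 7 assignments
value 0: 9 assignments
So 4 of the 25 assignments meet the threshold.

4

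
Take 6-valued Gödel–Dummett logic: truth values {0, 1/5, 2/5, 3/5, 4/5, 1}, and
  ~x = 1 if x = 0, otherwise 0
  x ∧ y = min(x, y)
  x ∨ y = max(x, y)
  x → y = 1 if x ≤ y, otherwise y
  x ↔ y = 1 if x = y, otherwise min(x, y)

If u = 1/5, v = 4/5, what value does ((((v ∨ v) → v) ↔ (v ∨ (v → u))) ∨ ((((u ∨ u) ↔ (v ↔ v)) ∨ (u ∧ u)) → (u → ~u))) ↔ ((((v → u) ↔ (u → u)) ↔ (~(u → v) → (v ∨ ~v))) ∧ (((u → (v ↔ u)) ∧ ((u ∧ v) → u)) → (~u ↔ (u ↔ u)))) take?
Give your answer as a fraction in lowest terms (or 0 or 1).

v ∨ v = 4/5 ∨ 4/5 = 4/5
(v ∨ v) → v = 4/5 → 4/5 = 1
v → u = 4/5 → 1/5 = 1/5
v ∨ (v → u) = 4/5 ∨ 1/5 = 4/5
((v ∨ v) → v) ↔ (v ∨ (v → u)) = 1 ↔ 4/5 = 4/5
u ∨ u = 1/5 ∨ 1/5 = 1/5
v ↔ v = 4/5 ↔ 4/5 = 1
(u ∨ u) ↔ (v ↔ v) = 1/5 ↔ 1 = 1/5
u ∧ u = 1/5 ∧ 1/5 = 1/5
((u ∨ u) ↔ (v ↔ v)) ∨ (u ∧ u) = 1/5 ∨ 1/5 = 1/5
~u = ~1/5 = 0
u → ~u = 1/5 → 0 = 0
(((u ∨ u) ↔ (v ↔ v)) ∨ (u ∧ u)) → (u → ~u) = 1/5 → 0 = 0
(((v ∨ v) → v) ↔ (v ∨ (v → u))) ∨ ((((u ∨ u) ↔ (v ↔ v)) ∨ (u ∧ u)) → (u → ~u)) = 4/5 ∨ 0 = 4/5
v → u = 4/5 → 1/5 = 1/5
u → u = 1/5 → 1/5 = 1
(v → u) ↔ (u → u) = 1/5 ↔ 1 = 1/5
u → v = 1/5 → 4/5 = 1
~(u → v) = ~1 = 0
~v = ~4/5 = 0
v ∨ ~v = 4/5 ∨ 0 = 4/5
~(u → v) → (v ∨ ~v) = 0 → 4/5 = 1
((v → u) ↔ (u → u)) ↔ (~(u → v) → (v ∨ ~v)) = 1/5 ↔ 1 = 1/5
v ↔ u = 4/5 ↔ 1/5 = 1/5
u → (v ↔ u) = 1/5 → 1/5 = 1
u ∧ v = 1/5 ∧ 4/5 = 1/5
(u ∧ v) → u = 1/5 → 1/5 = 1
(u → (v ↔ u)) ∧ ((u ∧ v) → u) = 1 ∧ 1 = 1
~u = ~1/5 = 0
u ↔ u = 1/5 ↔ 1/5 = 1
~u ↔ (u ↔ u) = 0 ↔ 1 = 0
((u → (v ↔ u)) ∧ ((u ∧ v) → u)) → (~u ↔ (u ↔ u)) = 1 → 0 = 0
(((v → u) ↔ (u → u)) ↔ (~(u → v) → (v ∨ ~v))) ∧ (((u → (v ↔ u)) ∧ ((u ∧ v) → u)) → (~u ↔ (u ↔ u))) = 1/5 ∧ 0 = 0
((((v ∨ v) → v) ↔ (v ∨ (v → u))) ∨ ((((u ∨ u) ↔ (v ↔ v)) ∨ (u ∧ u)) → (u → ~u))) ↔ ((((v → u) ↔ (u → u)) ↔ (~(u → v) → (v ∨ ~v))) ∧ (((u → (v ↔ u)) ∧ ((u ∧ v) → u)) → (~u ↔ (u ↔ u)))) = 4/5 ↔ 0 = 0

0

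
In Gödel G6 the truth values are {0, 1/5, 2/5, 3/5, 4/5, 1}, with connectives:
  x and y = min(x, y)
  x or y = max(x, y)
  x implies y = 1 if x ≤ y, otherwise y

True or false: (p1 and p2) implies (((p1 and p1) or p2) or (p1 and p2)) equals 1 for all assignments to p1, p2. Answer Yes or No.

At p1 = 0, p2 = 3/5, for instance:
p1 and p2 = 0 and 3/5 = 0
p1 and p1 = 0 and 0 = 0
(p1 and p1) or p2 = 0 or 3/5 = 3/5
((p1 and p1) or p2) or (p1 and p2) = 3/5 or 0 = 3/5
(p1 and p2) implies (((p1 and p1) or p2) or (p1 and p2)) = 0 implies 3/5 = 1
and checking the remaining 35 assignments likewise gives ≥ 1 in every case.

Yes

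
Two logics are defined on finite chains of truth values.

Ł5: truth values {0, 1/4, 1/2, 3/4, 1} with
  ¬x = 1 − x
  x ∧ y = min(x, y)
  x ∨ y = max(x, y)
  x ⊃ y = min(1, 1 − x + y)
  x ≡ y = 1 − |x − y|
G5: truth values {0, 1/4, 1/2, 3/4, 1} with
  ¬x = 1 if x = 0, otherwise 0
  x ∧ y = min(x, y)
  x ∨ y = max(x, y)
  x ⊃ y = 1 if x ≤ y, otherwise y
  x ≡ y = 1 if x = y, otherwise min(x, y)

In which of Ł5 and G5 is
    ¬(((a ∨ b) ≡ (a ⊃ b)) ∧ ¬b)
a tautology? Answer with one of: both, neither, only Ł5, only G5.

only G5

In Ł5: at a = 0, b = 1/4 the value is 3/4 — not a tautology.
In G5: every assignment gives 1 — tautology.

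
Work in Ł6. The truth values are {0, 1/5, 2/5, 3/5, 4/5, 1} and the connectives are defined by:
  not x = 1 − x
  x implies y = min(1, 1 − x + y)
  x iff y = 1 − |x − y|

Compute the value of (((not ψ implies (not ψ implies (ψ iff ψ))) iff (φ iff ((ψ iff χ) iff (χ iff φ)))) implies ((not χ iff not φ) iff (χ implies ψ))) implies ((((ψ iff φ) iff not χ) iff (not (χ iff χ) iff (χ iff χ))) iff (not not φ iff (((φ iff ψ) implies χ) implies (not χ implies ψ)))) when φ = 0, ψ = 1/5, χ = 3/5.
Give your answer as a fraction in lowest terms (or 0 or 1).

not ψ = not 1/5 = 4/5
not ψ = not 1/5 = 4/5
ψ iff ψ = 1/5 iff 1/5 = 1
not ψ implies (ψ iff ψ) = 4/5 implies 1 = 1
not ψ implies (not ψ implies (ψ iff ψ)) = 4/5 implies 1 = 1
ψ iff χ = 1/5 iff 3/5 = 3/5
χ iff φ = 3/5 iff 0 = 2/5
(ψ iff χ) iff (χ iff φ) = 3/5 iff 2/5 = 4/5
φ iff ((ψ iff χ) iff (χ iff φ)) = 0 iff 4/5 = 1/5
(not ψ implies (not ψ implies (ψ iff ψ))) iff (φ iff ((ψ iff χ) iff (χ iff φ))) = 1 iff 1/5 = 1/5
not χ = not 3/5 = 2/5
not φ = not 0 = 1
not χ iff not φ = 2/5 iff 1 = 2/5
χ implies ψ = 3/5 implies 1/5 = 3/5
(not χ iff not φ) iff (χ implies ψ) = 2/5 iff 3/5 = 4/5
((not ψ implies (not ψ implies (ψ iff ψ))) iff (φ iff ((ψ iff χ) iff (χ iff φ)))) implies ((not χ iff not φ) iff (χ implies ψ)) = 1/5 implies 4/5 = 1
ψ iff φ = 1/5 iff 0 = 4/5
not χ = not 3/5 = 2/5
(ψ iff φ) iff not χ = 4/5 iff 2/5 = 3/5
χ iff χ = 3/5 iff 3/5 = 1
not (χ iff χ) = not 1 = 0
χ iff χ = 3/5 iff 3/5 = 1
not (χ iff χ) iff (χ iff χ) = 0 iff 1 = 0
((ψ iff φ) iff not χ) iff (not (χ iff χ) iff (χ iff χ)) = 3/5 iff 0 = 2/5
not φ = not 0 = 1
not not φ = not 1 = 0
φ iff ψ = 0 iff 1/5 = 4/5
(φ iff ψ) implies χ = 4/5 implies 3/5 = 4/5
not χ = not 3/5 = 2/5
not χ implies ψ = 2/5 implies 1/5 = 4/5
((φ iff ψ) implies χ) implies (not χ implies ψ) = 4/5 implies 4/5 = 1
not not φ iff (((φ iff ψ) implies χ) implies (not χ implies ψ)) = 0 iff 1 = 0
(((ψ iff φ) iff not χ) iff (not (χ iff χ) iff (χ iff χ))) iff (not not φ iff (((φ iff ψ) implies χ) implies (not χ implies ψ))) = 2/5 iff 0 = 3/5
(((not ψ implies (not ψ implies (ψ iff ψ))) iff (φ iff ((ψ iff χ) iff (χ iff φ)))) implies ((not χ iff not φ) iff (χ implies ψ))) implies ((((ψ iff φ) iff not χ) iff (not (χ iff χ) iff (χ iff χ))) iff (not not φ iff (((φ iff ψ) implies χ) implies (not χ implies ψ)))) = 1 implies 3/5 = 3/5

3/5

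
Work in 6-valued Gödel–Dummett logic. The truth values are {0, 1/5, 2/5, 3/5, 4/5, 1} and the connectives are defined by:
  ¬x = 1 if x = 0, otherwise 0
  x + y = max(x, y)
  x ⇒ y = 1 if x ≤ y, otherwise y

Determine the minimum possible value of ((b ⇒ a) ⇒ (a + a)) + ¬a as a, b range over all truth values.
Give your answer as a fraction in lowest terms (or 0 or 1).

Take a = 1/5, b = 0:
b ⇒ a = 0 ⇒ 1/5 = 1
a + a = 1/5 + 1/5 = 1/5
(b ⇒ a) ⇒ (a + a) = 1 ⇒ 1/5 = 1/5
¬a = ¬1/5 = 0
((b ⇒ a) ⇒ (a + a)) + ¬a = 1/5 + 0 = 1/5
No assignment yields a value below 1/5, so this is the minimum.

1/5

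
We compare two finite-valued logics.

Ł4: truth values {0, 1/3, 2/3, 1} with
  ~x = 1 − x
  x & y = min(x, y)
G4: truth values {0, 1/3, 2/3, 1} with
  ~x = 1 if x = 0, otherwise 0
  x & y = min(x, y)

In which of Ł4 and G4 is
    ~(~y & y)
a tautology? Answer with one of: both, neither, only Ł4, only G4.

only G4

In Ł4: at y = 1/3 the value is 2/3 — not a tautology.
In G4: every assignment gives 1 — tautology.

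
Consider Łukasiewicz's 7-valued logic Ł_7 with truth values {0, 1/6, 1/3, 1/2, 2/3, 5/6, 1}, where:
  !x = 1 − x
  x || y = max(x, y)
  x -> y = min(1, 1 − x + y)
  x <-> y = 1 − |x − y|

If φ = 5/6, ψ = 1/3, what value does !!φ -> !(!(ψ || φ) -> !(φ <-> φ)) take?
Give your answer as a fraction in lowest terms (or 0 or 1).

1/3

!φ = !5/6 = 1/6
!!φ = !1/6 = 5/6
ψ || φ = 1/3 || 5/6 = 5/6
!(ψ || φ) = !5/6 = 1/6
φ <-> φ = 5/6 <-> 5/6 = 1
!(φ <-> φ) = !1 = 0
!(ψ || φ) -> !(φ <-> φ) = 1/6 -> 0 = 5/6
!(!(ψ || φ) -> !(φ <-> φ)) = !5/6 = 1/6
!!φ -> !(!(ψ || φ) -> !(φ <-> φ)) = 5/6 -> 1/6 = 1/3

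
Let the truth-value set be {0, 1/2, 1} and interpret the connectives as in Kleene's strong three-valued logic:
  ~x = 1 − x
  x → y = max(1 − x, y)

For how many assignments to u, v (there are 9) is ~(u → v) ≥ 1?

1

u = 0, v = 0 ↦ 0  <
u = 0, v = 1/2 ↦ 0  <
u = 0, v = 1 ↦ 0  <
u = 1/2, v = 0 ↦ 1/2  <
u = 1/2, v = 1/2 ↦ 1/2  <
u = 1/2, v = 1 ↦ 0  <
u = 1, v = 0 ↦ 1  ≥
u = 1, v = 1/2 ↦ 1/2  <
u = 1, v = 1 ↦ 0  <
So 1 of the 9 assignments meets the threshold.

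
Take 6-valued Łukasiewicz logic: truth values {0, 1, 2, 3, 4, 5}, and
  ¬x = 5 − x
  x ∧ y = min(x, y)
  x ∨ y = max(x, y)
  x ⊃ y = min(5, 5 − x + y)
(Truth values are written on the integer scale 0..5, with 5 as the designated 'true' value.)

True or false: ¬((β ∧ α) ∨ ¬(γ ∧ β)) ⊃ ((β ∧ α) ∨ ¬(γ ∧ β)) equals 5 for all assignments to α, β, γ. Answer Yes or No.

Counterexample: take α = 0, β = 3, γ = 3.
β ∧ α = 3 ∧ 0 = 0
γ ∧ β = 3 ∧ 3 = 3
¬(γ ∧ β) = ¬3 = 2
(β ∧ α) ∨ ¬(γ ∧ β) = 0 ∨ 2 = 2
¬((β ∧ α) ∨ ¬(γ ∧ β)) = ¬2 = 3
β ∧ α = 3 ∧ 0 = 0
γ ∧ β = 3 ∧ 3 = 3
¬(γ ∧ β) = ¬3 = 2
(β ∧ α) ∨ ¬(γ ∧ β) = 0 ∨ 2 = 2
¬((β ∧ α) ∨ ¬(γ ∧ β)) ⊃ ((β ∧ α) ∨ ¬(γ ∧ β)) = 3 ⊃ 2 = 4
This gives 4 ≠ 5.

No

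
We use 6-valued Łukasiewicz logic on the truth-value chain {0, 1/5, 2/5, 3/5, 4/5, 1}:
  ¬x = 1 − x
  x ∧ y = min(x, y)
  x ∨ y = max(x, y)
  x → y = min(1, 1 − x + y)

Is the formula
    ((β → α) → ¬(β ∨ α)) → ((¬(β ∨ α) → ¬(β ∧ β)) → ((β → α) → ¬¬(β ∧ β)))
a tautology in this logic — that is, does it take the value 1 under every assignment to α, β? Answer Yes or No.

Counterexample: take α = 0, β = 0.
β → α = 0 → 0 = 1
β ∨ α = 0 ∨ 0 = 0
¬(β ∨ α) = ¬0 = 1
(β → α) → ¬(β ∨ α) = 1 → 1 = 1
β ∨ α = 0 ∨ 0 = 0
¬(β ∨ α) = ¬0 = 1
β ∧ β = 0 ∧ 0 = 0
¬(β ∧ β) = ¬0 = 1
¬(β ∨ α) → ¬(β ∧ β) = 1 → 1 = 1
β → α = 0 → 0 = 1
β ∧ β = 0 ∧ 0 = 0
¬(β ∧ β) = ¬0 = 1
¬¬(β ∧ β) = ¬1 = 0
(β → α) → ¬¬(β ∧ β) = 1 → 0 = 0
(¬(β ∨ α) → ¬(β ∧ β)) → ((β → α) → ¬¬(β ∧ β)) = 1 → 0 = 0
((β → α) → ¬(β ∨ α)) → ((¬(β ∨ α) → ¬(β ∧ β)) → ((β → α) → ¬¬(β ∧ β))) = 1 → 0 = 0
This gives 0 ≠ 1.

No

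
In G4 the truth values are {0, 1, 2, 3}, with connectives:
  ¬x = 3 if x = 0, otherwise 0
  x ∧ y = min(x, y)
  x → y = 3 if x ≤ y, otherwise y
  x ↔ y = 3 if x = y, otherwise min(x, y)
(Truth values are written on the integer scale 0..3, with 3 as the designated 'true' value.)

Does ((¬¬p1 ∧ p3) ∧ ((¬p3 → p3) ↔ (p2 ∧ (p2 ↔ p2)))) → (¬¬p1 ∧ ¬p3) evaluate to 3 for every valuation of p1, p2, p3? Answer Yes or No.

No

Counterexample: take p1 = 1, p2 = 1, p3 = 1.
¬p1 = ¬1 = 0
¬¬p1 = ¬0 = 3
¬¬p1 ∧ p3 = 3 ∧ 1 = 1
¬p3 = ¬1 = 0
¬p3 → p3 = 0 → 1 = 3
p2 ↔ p2 = 1 ↔ 1 = 3
p2 ∧ (p2 ↔ p2) = 1 ∧ 3 = 1
(¬p3 → p3) ↔ (p2 ∧ (p2 ↔ p2)) = 3 ↔ 1 = 1
(¬¬p1 ∧ p3) ∧ ((¬p3 → p3) ↔ (p2 ∧ (p2 ↔ p2))) = 1 ∧ 1 = 1
¬p1 = ¬1 = 0
¬¬p1 = ¬0 = 3
¬p3 = ¬1 = 0
¬¬p1 ∧ ¬p3 = 3 ∧ 0 = 0
((¬¬p1 ∧ p3) ∧ ((¬p3 → p3) ↔ (p2 ∧ (p2 ↔ p2)))) → (¬¬p1 ∧ ¬p3) = 1 → 0 = 0
This gives 0 ≠ 3.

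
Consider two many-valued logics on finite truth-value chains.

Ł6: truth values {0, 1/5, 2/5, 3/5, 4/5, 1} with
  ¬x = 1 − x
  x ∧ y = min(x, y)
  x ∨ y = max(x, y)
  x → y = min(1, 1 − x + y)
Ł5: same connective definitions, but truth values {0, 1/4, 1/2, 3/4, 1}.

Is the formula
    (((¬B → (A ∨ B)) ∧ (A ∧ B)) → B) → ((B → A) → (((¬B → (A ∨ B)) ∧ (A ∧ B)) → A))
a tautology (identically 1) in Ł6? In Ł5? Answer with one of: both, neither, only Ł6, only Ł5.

In Ł6: every assignment gives 1 — tautology.
In Ł5: every assignment gives 1 — tautology.

both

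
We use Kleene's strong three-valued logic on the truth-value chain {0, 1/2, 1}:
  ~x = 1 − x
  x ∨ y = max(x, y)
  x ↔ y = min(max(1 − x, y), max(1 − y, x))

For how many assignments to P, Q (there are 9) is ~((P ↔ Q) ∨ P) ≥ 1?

1

P = 0, Q = 0 ↦ 0  <
P = 0, Q = 1/2 ↦ 1/2  <
P = 0, Q = 1 ↦ 1  ≥
P = 1/2, Q = 0 ↦ 1/2  <
P = 1/2, Q = 1/2 ↦ 1/2  <
P = 1/2, Q = 1 ↦ 1/2  <
P = 1, Q = 0 ↦ 0  <
P = 1, Q = 1/2 ↦ 0  <
P = 1, Q = 1 ↦ 0  <
So 1 of the 9 assignments meets the threshold.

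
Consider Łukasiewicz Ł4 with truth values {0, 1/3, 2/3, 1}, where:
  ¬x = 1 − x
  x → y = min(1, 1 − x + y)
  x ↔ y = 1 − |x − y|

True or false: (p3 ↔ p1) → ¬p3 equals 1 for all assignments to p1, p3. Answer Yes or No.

No

Counterexample: take p1 = 1/3, p3 = 1/3.
p3 ↔ p1 = 1/3 ↔ 1/3 = 1
¬p3 = ¬1/3 = 2/3
(p3 ↔ p1) → ¬p3 = 1 → 2/3 = 2/3
This gives 2/3 ≠ 1.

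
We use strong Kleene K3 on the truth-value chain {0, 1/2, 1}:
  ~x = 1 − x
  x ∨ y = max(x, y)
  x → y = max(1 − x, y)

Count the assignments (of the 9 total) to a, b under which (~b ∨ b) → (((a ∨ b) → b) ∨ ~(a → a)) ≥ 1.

4

a = 0, b = 0 ↦ 1  ≥
a = 0, b = 1/2 ↦ 1/2  <
a = 0, b = 1 ↦ 1  ≥
a = 1/2, b = 0 ↦ 1/2  <
a = 1/2, b = 1/2 ↦ 1/2  <
a = 1/2, b = 1 ↦ 1  ≥
a = 1, b = 0 ↦ 0  <
a = 1, b = 1/2 ↦ 1/2  <
a = 1, b = 1 ↦ 1  ≥
So 4 of the 9 assignments meet the threshold.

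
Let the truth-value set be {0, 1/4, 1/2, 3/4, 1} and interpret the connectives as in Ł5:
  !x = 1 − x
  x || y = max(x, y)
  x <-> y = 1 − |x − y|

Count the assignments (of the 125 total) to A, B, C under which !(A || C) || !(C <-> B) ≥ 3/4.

value 1: 14 assignments (counts)
value 3/4: 30 assignments (counts)
value 1/2: 40 assignments
value 1/4: 32 assignments
value 0: 9 assignments
So 44 of the 125 assignments meet the threshold.

44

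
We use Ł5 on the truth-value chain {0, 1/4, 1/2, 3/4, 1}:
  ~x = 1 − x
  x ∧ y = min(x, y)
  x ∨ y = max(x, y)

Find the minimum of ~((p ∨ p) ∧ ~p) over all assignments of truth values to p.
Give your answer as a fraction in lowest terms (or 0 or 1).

Take p = 1/2:
p ∨ p = 1/2 ∨ 1/2 = 1/2
~p = ~1/2 = 1/2
(p ∨ p) ∧ ~p = 1/2 ∧ 1/2 = 1/2
~((p ∨ p) ∧ ~p) = ~1/2 = 1/2
No assignment yields a value below 1/2, so this is the minimum.

1/2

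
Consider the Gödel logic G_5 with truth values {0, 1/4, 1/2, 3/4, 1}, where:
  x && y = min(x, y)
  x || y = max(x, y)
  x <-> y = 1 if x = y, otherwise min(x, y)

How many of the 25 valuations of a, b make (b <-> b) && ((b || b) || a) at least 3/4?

value 1: 9 assignments (counts)
value 3/4: 7 assignments (counts)
value 1/2: 5 assignments
value 1/4: 3 assignments
value 0: 1 assignment
So 16 of the 25 assignments meet the threshold.

16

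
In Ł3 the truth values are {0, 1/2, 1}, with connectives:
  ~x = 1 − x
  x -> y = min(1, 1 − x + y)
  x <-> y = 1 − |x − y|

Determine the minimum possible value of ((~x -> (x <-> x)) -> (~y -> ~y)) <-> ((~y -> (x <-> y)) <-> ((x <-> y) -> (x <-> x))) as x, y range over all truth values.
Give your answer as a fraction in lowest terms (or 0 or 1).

Take x = 1, y = 0:
~x = ~1 = 0
x <-> x = 1 <-> 1 = 1
~x -> (x <-> x) = 0 -> 1 = 1
~y = ~0 = 1
~y = ~0 = 1
~y -> ~y = 1 -> 1 = 1
(~x -> (x <-> x)) -> (~y -> ~y) = 1 -> 1 = 1
~y = ~0 = 1
x <-> y = 1 <-> 0 = 0
~y -> (x <-> y) = 1 -> 0 = 0
x <-> y = 1 <-> 0 = 0
x <-> x = 1 <-> 1 = 1
(x <-> y) -> (x <-> x) = 0 -> 1 = 1
(~y -> (x <-> y)) <-> ((x <-> y) -> (x <-> x)) = 0 <-> 1 = 0
((~x -> (x <-> x)) -> (~y -> ~y)) <-> ((~y -> (x <-> y)) <-> ((x <-> y) -> (x <-> x))) = 1 <-> 0 = 0
No assignment yields a value below 0, so this is the minimum.

0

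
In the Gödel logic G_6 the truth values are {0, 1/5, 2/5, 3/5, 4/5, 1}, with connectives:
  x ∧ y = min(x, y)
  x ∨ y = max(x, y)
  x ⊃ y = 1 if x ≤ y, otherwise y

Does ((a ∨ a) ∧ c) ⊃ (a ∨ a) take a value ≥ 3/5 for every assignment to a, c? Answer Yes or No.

At a = 2/5, c = 0, for instance:
a ∨ a = 2/5 ∨ 2/5 = 2/5
(a ∨ a) ∧ c = 2/5 ∧ 0 = 0
a ∨ a = 2/5 ∨ 2/5 = 2/5
((a ∨ a) ∧ c) ⊃ (a ∨ a) = 0 ⊃ 2/5 = 1
and checking the remaining 35 assignments likewise gives ≥ 3/5 in every case.

Yes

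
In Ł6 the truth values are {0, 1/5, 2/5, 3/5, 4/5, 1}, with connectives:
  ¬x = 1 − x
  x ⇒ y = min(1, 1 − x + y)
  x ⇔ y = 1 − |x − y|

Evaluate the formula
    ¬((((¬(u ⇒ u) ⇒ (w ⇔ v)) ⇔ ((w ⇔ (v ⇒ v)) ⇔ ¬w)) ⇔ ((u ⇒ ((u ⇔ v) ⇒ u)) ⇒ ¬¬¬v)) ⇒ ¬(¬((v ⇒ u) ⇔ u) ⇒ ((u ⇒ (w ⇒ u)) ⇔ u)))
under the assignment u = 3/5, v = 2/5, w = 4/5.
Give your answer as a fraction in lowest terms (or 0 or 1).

4/5

u ⇒ u = 3/5 ⇒ 3/5 = 1
¬(u ⇒ u) = ¬1 = 0
w ⇔ v = 4/5 ⇔ 2/5 = 3/5
¬(u ⇒ u) ⇒ (w ⇔ v) = 0 ⇒ 3/5 = 1
v ⇒ v = 2/5 ⇒ 2/5 = 1
w ⇔ (v ⇒ v) = 4/5 ⇔ 1 = 4/5
¬w = ¬4/5 = 1/5
(w ⇔ (v ⇒ v)) ⇔ ¬w = 4/5 ⇔ 1/5 = 2/5
(¬(u ⇒ u) ⇒ (w ⇔ v)) ⇔ ((w ⇔ (v ⇒ v)) ⇔ ¬w) = 1 ⇔ 2/5 = 2/5
u ⇔ v = 3/5 ⇔ 2/5 = 4/5
(u ⇔ v) ⇒ u = 4/5 ⇒ 3/5 = 4/5
u ⇒ ((u ⇔ v) ⇒ u) = 3/5 ⇒ 4/5 = 1
¬v = ¬2/5 = 3/5
¬¬v = ¬3/5 = 2/5
¬¬¬v = ¬2/5 = 3/5
(u ⇒ ((u ⇔ v) ⇒ u)) ⇒ ¬¬¬v = 1 ⇒ 3/5 = 3/5
((¬(u ⇒ u) ⇒ (w ⇔ v)) ⇔ ((w ⇔ (v ⇒ v)) ⇔ ¬w)) ⇔ ((u ⇒ ((u ⇔ v) ⇒ u)) ⇒ ¬¬¬v) = 2/5 ⇔ 3/5 = 4/5
v ⇒ u = 2/5 ⇒ 3/5 = 1
(v ⇒ u) ⇔ u = 1 ⇔ 3/5 = 3/5
¬((v ⇒ u) ⇔ u) = ¬3/5 = 2/5
w ⇒ u = 4/5 ⇒ 3/5 = 4/5
u ⇒ (w ⇒ u) = 3/5 ⇒ 4/5 = 1
(u ⇒ (w ⇒ u)) ⇔ u = 1 ⇔ 3/5 = 3/5
¬((v ⇒ u) ⇔ u) ⇒ ((u ⇒ (w ⇒ u)) ⇔ u) = 2/5 ⇒ 3/5 = 1
¬(¬((v ⇒ u) ⇔ u) ⇒ ((u ⇒ (w ⇒ u)) ⇔ u)) = ¬1 = 0
(((¬(u ⇒ u) ⇒ (w ⇔ v)) ⇔ ((w ⇔ (v ⇒ v)) ⇔ ¬w)) ⇔ ((u ⇒ ((u ⇔ v) ⇒ u)) ⇒ ¬¬¬v)) ⇒ ¬(¬((v ⇒ u) ⇔ u) ⇒ ((u ⇒ (w ⇒ u)) ⇔ u)) = 4/5 ⇒ 0 = 1/5
¬((((¬(u ⇒ u) ⇒ (w ⇔ v)) ⇔ ((w ⇔ (v ⇒ v)) ⇔ ¬w)) ⇔ ((u ⇒ ((u ⇔ v) ⇒ u)) ⇒ ¬¬¬v)) ⇒ ¬(¬((v ⇒ u) ⇔ u) ⇒ ((u ⇒ (w ⇒ u)) ⇔ u))) = ¬1/5 = 4/5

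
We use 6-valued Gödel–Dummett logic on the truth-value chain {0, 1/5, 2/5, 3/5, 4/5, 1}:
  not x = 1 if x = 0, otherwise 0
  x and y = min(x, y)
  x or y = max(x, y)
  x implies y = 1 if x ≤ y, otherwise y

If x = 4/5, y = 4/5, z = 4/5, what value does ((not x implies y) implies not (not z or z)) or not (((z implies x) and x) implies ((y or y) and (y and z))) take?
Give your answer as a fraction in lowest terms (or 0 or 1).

0

not x = not 4/5 = 0
not x implies y = 0 implies 4/5 = 1
not z = not 4/5 = 0
not z or z = 0 or 4/5 = 4/5
not (not z or z) = not 4/5 = 0
(not x implies y) implies not (not z or z) = 1 implies 0 = 0
z implies x = 4/5 implies 4/5 = 1
(z implies x) and x = 1 and 4/5 = 4/5
y or y = 4/5 or 4/5 = 4/5
y and z = 4/5 and 4/5 = 4/5
(y or y) and (y and z) = 4/5 and 4/5 = 4/5
((z implies x) and x) implies ((y or y) and (y and z)) = 4/5 implies 4/5 = 1
not (((z implies x) and x) implies ((y or y) and (y and z))) = not 1 = 0
((not x implies y) implies not (not z or z)) or not (((z implies x) and x) implies ((y or y) and (y and z))) = 0 or 0 = 0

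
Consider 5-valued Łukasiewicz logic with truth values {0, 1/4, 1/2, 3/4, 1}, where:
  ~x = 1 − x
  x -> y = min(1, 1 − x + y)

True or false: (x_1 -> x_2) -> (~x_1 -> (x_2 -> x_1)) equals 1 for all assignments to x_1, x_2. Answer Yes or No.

No

Counterexample: take x_1 = 0, x_2 = 1/4.
x_1 -> x_2 = 0 -> 1/4 = 1
~x_1 = ~0 = 1
x_2 -> x_1 = 1/4 -> 0 = 3/4
~x_1 -> (x_2 -> x_1) = 1 -> 3/4 = 3/4
(x_1 -> x_2) -> (~x_1 -> (x_2 -> x_1)) = 1 -> 3/4 = 3/4
This gives 3/4 ≠ 1.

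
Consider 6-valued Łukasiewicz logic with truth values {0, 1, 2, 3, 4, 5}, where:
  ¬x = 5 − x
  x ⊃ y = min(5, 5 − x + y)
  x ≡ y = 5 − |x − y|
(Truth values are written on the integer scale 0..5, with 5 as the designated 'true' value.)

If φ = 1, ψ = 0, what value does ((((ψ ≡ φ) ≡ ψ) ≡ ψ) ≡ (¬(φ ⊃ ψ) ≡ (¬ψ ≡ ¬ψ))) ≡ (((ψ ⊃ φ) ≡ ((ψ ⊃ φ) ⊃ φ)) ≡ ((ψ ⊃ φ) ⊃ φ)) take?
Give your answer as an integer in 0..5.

2

ψ ≡ φ = 0 ≡ 1 = 4
(ψ ≡ φ) ≡ ψ = 4 ≡ 0 = 1
((ψ ≡ φ) ≡ ψ) ≡ ψ = 1 ≡ 0 = 4
φ ⊃ ψ = 1 ⊃ 0 = 4
¬(φ ⊃ ψ) = ¬4 = 1
¬ψ = ¬0 = 5
¬ψ = ¬0 = 5
¬ψ ≡ ¬ψ = 5 ≡ 5 = 5
¬(φ ⊃ ψ) ≡ (¬ψ ≡ ¬ψ) = 1 ≡ 5 = 1
(((ψ ≡ φ) ≡ ψ) ≡ ψ) ≡ (¬(φ ⊃ ψ) ≡ (¬ψ ≡ ¬ψ)) = 4 ≡ 1 = 2
ψ ⊃ φ = 0 ⊃ 1 = 5
ψ ⊃ φ = 0 ⊃ 1 = 5
(ψ ⊃ φ) ⊃ φ = 5 ⊃ 1 = 1
(ψ ⊃ φ) ≡ ((ψ ⊃ φ) ⊃ φ) = 5 ≡ 1 = 1
ψ ⊃ φ = 0 ⊃ 1 = 5
(ψ ⊃ φ) ⊃ φ = 5 ⊃ 1 = 1
((ψ ⊃ φ) ≡ ((ψ ⊃ φ) ⊃ φ)) ≡ ((ψ ⊃ φ) ⊃ φ) = 1 ≡ 1 = 5
((((ψ ≡ φ) ≡ ψ) ≡ ψ) ≡ (¬(φ ⊃ ψ) ≡ (¬ψ ≡ ¬ψ))) ≡ (((ψ ⊃ φ) ≡ ((ψ ⊃ φ) ⊃ φ)) ≡ ((ψ ⊃ φ) ⊃ φ)) = 2 ≡ 5 = 2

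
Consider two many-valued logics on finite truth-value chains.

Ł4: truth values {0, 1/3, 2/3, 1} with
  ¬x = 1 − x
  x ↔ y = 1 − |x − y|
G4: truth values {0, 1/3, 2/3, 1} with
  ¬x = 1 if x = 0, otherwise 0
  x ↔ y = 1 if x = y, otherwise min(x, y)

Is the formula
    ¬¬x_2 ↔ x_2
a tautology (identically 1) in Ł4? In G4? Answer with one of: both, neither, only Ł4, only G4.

only Ł4

In Ł4: every assignment gives 1 — tautology.
In G4: at x_2 = 1/3 the value is 1/3 — not a tautology.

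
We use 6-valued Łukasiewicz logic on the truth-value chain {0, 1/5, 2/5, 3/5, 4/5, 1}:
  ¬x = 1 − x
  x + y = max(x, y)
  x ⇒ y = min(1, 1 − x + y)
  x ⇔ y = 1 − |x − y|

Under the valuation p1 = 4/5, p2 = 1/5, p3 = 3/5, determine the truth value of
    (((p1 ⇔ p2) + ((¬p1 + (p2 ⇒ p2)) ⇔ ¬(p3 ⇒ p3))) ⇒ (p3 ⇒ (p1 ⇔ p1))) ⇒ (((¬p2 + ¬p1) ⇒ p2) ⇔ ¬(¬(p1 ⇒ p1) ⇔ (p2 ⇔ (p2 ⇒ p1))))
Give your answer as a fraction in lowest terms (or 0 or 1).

p1 ⇔ p2 = 4/5 ⇔ 1/5 = 2/5
¬p1 = ¬4/5 = 1/5
p2 ⇒ p2 = 1/5 ⇒ 1/5 = 1
¬p1 + (p2 ⇒ p2) = 1/5 + 1 = 1
p3 ⇒ p3 = 3/5 ⇒ 3/5 = 1
¬(p3 ⇒ p3) = ¬1 = 0
(¬p1 + (p2 ⇒ p2)) ⇔ ¬(p3 ⇒ p3) = 1 ⇔ 0 = 0
(p1 ⇔ p2) + ((¬p1 + (p2 ⇒ p2)) ⇔ ¬(p3 ⇒ p3)) = 2/5 + 0 = 2/5
p1 ⇔ p1 = 4/5 ⇔ 4/5 = 1
p3 ⇒ (p1 ⇔ p1) = 3/5 ⇒ 1 = 1
((p1 ⇔ p2) + ((¬p1 + (p2 ⇒ p2)) ⇔ ¬(p3 ⇒ p3))) ⇒ (p3 ⇒ (p1 ⇔ p1)) = 2/5 ⇒ 1 = 1
¬p2 = ¬1/5 = 4/5
¬p1 = ¬4/5 = 1/5
¬p2 + ¬p1 = 4/5 + 1/5 = 4/5
(¬p2 + ¬p1) ⇒ p2 = 4/5 ⇒ 1/5 = 2/5
p1 ⇒ p1 = 4/5 ⇒ 4/5 = 1
¬(p1 ⇒ p1) = ¬1 = 0
p2 ⇒ p1 = 1/5 ⇒ 4/5 = 1
p2 ⇔ (p2 ⇒ p1) = 1/5 ⇔ 1 = 1/5
¬(p1 ⇒ p1) ⇔ (p2 ⇔ (p2 ⇒ p1)) = 0 ⇔ 1/5 = 4/5
¬(¬(p1 ⇒ p1) ⇔ (p2 ⇔ (p2 ⇒ p1))) = ¬4/5 = 1/5
((¬p2 + ¬p1) ⇒ p2) ⇔ ¬(¬(p1 ⇒ p1) ⇔ (p2 ⇔ (p2 ⇒ p1))) = 2/5 ⇔ 1/5 = 4/5
(((p1 ⇔ p2) + ((¬p1 + (p2 ⇒ p2)) ⇔ ¬(p3 ⇒ p3))) ⇒ (p3 ⇒ (p1 ⇔ p1))) ⇒ (((¬p2 + ¬p1) ⇒ p2) ⇔ ¬(¬(p1 ⇒ p1) ⇔ (p2 ⇔ (p2 ⇒ p1)))) = 1 ⇒ 4/5 = 4/5

4/5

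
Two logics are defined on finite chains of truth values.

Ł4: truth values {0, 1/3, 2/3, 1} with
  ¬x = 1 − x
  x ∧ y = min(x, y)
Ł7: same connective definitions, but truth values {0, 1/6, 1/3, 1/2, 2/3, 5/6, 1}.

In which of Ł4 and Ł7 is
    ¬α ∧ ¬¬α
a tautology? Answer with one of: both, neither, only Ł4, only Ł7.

neither

In Ł4: at α = 0 the value is 0 — not a tautology.
In Ł7: at α = 0 the value is 0 — not a tautology.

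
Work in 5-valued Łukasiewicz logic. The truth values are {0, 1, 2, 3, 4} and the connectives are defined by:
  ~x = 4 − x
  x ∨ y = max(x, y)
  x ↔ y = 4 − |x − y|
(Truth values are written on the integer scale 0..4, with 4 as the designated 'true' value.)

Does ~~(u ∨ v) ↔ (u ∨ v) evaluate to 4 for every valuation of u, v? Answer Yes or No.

Yes

At u = 1, v = 2, for instance:
u ∨ v = 1 ∨ 2 = 2
~(u ∨ v) = ~2 = 2
~~(u ∨ v) = ~2 = 2
~~(u ∨ v) ↔ (u ∨ v) = 2 ↔ 2 = 4
and checking the remaining 24 assignments likewise gives ≥ 4 in every case.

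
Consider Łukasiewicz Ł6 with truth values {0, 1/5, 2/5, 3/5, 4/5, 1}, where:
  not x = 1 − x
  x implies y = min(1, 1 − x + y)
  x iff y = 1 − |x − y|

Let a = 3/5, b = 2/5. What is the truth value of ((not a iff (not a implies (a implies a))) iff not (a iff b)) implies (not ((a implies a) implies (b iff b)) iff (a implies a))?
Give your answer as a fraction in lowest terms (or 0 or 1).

not a = not 3/5 = 2/5
not a = not 3/5 = 2/5
a implies a = 3/5 implies 3/5 = 1
not a implies (a implies a) = 2/5 implies 1 = 1
not a iff (not a implies (a implies a)) = 2/5 iff 1 = 2/5
a iff b = 3/5 iff 2/5 = 4/5
not (a iff b) = not 4/5 = 1/5
(not a iff (not a implies (a implies a))) iff not (a iff b) = 2/5 iff 1/5 = 4/5
a implies a = 3/5 implies 3/5 = 1
b iff b = 2/5 iff 2/5 = 1
(a implies a) implies (b iff b) = 1 implies 1 = 1
not ((a implies a) implies (b iff b)) = not 1 = 0
a implies a = 3/5 implies 3/5 = 1
not ((a implies a) implies (b iff b)) iff (a implies a) = 0 iff 1 = 0
((not a iff (not a implies (a implies a))) iff not (a iff b)) implies (not ((a implies a) implies (b iff b)) iff (a implies a)) = 4/5 implies 0 = 1/5

1/5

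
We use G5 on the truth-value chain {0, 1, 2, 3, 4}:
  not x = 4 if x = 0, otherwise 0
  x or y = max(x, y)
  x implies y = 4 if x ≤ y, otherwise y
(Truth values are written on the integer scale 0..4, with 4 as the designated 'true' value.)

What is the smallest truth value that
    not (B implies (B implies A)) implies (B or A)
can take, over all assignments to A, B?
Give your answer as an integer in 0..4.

Take A = 0, B = 1:
B implies A = 1 implies 0 = 0
B implies (B implies A) = 1 implies 0 = 0
not (B implies (B implies A)) = not 0 = 4
B or A = 1 or 0 = 1
not (B implies (B implies A)) implies (B or A) = 4 implies 1 = 1
No assignment yields a value below 1, so this is the minimum.

1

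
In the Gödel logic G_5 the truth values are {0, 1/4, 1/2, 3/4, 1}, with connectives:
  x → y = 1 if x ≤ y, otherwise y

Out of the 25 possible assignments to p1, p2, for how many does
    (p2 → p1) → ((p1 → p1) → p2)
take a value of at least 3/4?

value 1: 11 assignments (counts)
value 3/4: 2 assignments (counts)
value 1/2: 3 assignments
value 1/4: 4 assignments
value 0: 5 assignments
So 13 of the 25 assignments meet the threshold.

13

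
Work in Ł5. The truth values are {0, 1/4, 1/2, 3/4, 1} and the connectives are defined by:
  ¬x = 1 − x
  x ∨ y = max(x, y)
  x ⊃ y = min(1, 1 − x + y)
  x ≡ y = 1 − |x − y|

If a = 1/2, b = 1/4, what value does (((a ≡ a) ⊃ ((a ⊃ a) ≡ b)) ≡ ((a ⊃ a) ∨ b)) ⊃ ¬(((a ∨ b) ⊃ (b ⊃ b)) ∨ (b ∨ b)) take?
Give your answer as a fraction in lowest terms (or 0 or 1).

3/4

a ≡ a = 1/2 ≡ 1/2 = 1
a ⊃ a = 1/2 ⊃ 1/2 = 1
(a ⊃ a) ≡ b = 1 ≡ 1/4 = 1/4
(a ≡ a) ⊃ ((a ⊃ a) ≡ b) = 1 ⊃ 1/4 = 1/4
a ⊃ a = 1/2 ⊃ 1/2 = 1
(a ⊃ a) ∨ b = 1 ∨ 1/4 = 1
((a ≡ a) ⊃ ((a ⊃ a) ≡ b)) ≡ ((a ⊃ a) ∨ b) = 1/4 ≡ 1 = 1/4
a ∨ b = 1/2 ∨ 1/4 = 1/2
b ⊃ b = 1/4 ⊃ 1/4 = 1
(a ∨ b) ⊃ (b ⊃ b) = 1/2 ⊃ 1 = 1
b ∨ b = 1/4 ∨ 1/4 = 1/4
((a ∨ b) ⊃ (b ⊃ b)) ∨ (b ∨ b) = 1 ∨ 1/4 = 1
¬(((a ∨ b) ⊃ (b ⊃ b)) ∨ (b ∨ b)) = ¬1 = 0
(((a ≡ a) ⊃ ((a ⊃ a) ≡ b)) ≡ ((a ⊃ a) ∨ b)) ⊃ ¬(((a ∨ b) ⊃ (b ⊃ b)) ∨ (b ∨ b)) = 1/4 ⊃ 0 = 3/4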